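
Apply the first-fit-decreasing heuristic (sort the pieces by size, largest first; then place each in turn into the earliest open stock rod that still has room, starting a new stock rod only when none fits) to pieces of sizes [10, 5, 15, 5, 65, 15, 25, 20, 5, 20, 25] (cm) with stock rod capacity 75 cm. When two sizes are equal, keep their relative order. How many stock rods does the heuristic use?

3

Sorted descending: 65, 25, 25, 20, 20, 15, 15, 10, 5, 5, 5.
  65 → stock rod 1 (new)  [load 65/75]
  25 → stock rod 2 (new)  [load 25/75]
  25 → stock rod 2  [load 50/75]
  20 → stock rod 2  [load 70/75]
  20 → stock rod 3 (new)  [load 20/75]
  15 → stock rod 3  [load 35/75]
  15 → stock rod 3  [load 50/75]
  10 → stock rod 1  [load 75/75]
  5 → stock rod 2  [load 75/75]
  5 → stock rod 3  [load 55/75]
  5 → stock rod 3  [load 60/75]
3 stock rods opened.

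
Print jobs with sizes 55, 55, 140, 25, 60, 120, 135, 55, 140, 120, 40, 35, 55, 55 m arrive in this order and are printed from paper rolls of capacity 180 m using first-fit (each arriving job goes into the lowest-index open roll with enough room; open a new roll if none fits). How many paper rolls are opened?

7

  55 → roll 1 (new)  [load 55/180]
  55 → roll 1  [load 110/180]
  140 → roll 2 (new)  [load 140/180]
  25 → roll 1  [load 135/180]
  60 → roll 3 (new)  [load 60/180]
  120 → roll 3  [load 180/180]
  135 → roll 4 (new)  [load 135/180]
  55 → roll 5 (new)  [load 55/180]
  140 → roll 6 (new)  [load 140/180]
  120 → roll 5  [load 175/180]
  40 → roll 1  [load 175/180]
  35 → roll 2  [load 175/180]
  55 → roll 7 (new)  [load 55/180]
  55 → roll 7  [load 110/180]
7 paper rolls opened.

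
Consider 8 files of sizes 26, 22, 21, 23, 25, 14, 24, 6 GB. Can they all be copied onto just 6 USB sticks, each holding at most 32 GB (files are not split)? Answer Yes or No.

Total = 161 GB; ⌈161/32⌉ = 6.
The bound of 6 does not rule out 6, but exhaustive search shows no assignment into 6 USB sticks of capacity 32 GB exists — the minimum is 7.

No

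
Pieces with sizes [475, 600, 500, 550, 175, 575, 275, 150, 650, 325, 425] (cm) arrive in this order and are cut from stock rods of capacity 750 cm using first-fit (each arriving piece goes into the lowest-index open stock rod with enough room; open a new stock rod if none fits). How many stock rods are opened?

8

  475 → stock rod 1 (new)  [load 475/750]
  600 → stock rod 2 (new)  [load 600/750]
  500 → stock rod 3 (new)  [load 500/750]
  550 → stock rod 4 (new)  [load 550/750]
  175 → stock rod 1  [load 650/750]
  575 → stock rod 5 (new)  [load 575/750]
  275 → stock rod 6 (new)  [load 275/750]
  150 → stock rod 2  [load 750/750]
  650 → stock rod 7 (new)  [load 650/750]
  325 → stock rod 6  [load 600/750]
  425 → stock rod 8 (new)  [load 425/750]
8 stock rods opened.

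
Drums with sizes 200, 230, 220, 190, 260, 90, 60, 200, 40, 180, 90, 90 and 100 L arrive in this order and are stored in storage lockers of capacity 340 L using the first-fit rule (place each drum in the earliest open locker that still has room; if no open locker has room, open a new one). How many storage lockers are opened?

  200 → locker 1 (new)  [load 200/340]
  230 → locker 2 (new)  [load 230/340]
  220 → locker 3 (new)  [load 220/340]
  190 → locker 4 (new)  [load 190/340]
  260 → locker 5 (new)  [load 260/340]
  90 → locker 1  [load 290/340]
  60 → locker 2  [load 290/340]
  200 → locker 6 (new)  [load 200/340]
  40 → locker 1  [load 330/340]
  180 → locker 7 (new)  [load 180/340]
  90 → locker 3  [load 310/340]
  90 → locker 4  [load 280/340]
  100 → locker 6  [load 300/340]
7 storage lockers opened.

7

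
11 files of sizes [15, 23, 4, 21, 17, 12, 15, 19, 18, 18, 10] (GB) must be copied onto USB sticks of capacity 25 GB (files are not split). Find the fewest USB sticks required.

Total = 23 + 21 + 19 + 18 + 18 + 17 + 15 + 15 + 12 + 10 + 4 = 172 GB.
Lower bound: ⌈172/25⌉ = 7 USB sticks.
Also, 8 files each exceed 25/2 GB, and no two of those can share a USB stick, so at least 8 USB sticks are needed.
A packing using 9 USB sticks:
  USB stick 1: 23 = 23
  USB stick 2: 21 + 4 = 25
  USB stick 3: 19 = 19
  USB stick 4: 18 = 18
  USB stick 5: 18 = 18
  USB stick 6: 17 = 17
  USB stick 7: 15 + 10 = 25
  USB stick 8: 15 = 15
  USB stick 9: 12 = 12
No arrangement into 8 USB sticks stays within capacity, so 9 is optimal.

9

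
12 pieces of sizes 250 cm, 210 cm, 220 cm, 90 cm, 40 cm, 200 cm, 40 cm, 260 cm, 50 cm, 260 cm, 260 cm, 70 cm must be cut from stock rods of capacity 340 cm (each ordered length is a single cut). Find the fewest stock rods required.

7

Total = 260 + 260 + 260 + 250 + 220 + 210 + 200 + 90 + 70 + 50 + 40 + 40 = 1950 cm.
Lower bound: ⌈1950/340⌉ = 6 stock rods.
Also, 7 pieces each exceed 170 cm, and no two of those can share a stock rod, so at least 7 stock rods are needed.
A packing using 7 stock rods:
  stock rod 1: 260 + 70 = 330
  stock rod 2: 260 + 50 = 310
  stock rod 3: 260 + 40 + 40 = 340
  stock rod 4: 250 + 90 = 340
  stock rod 5: 220 = 220
  stock rod 6: 210 = 210
  stock rod 7: 200 = 200
This matches the lower bound, so 7 is optimal.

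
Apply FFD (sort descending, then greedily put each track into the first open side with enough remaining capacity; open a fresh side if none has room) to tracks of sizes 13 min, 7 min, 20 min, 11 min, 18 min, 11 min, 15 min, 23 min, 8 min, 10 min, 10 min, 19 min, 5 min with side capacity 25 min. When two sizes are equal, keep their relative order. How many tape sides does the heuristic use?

Sorted descending: 23, 20, 19, 18, 15, 13, 11, 11, 10, 10, 8, 7, 5.
  23 → side 1 (new)  [load 23/25]
  20 → side 2 (new)  [load 20/25]
  19 → side 3 (new)  [load 19/25]
  18 → side 4 (new)  [load 18/25]
  15 → side 5 (new)  [load 15/25]
  13 → side 6 (new)  [load 13/25]
  11 → side 6  [load 24/25]
  11 → side 7 (new)  [load 11/25]
  10 → side 5  [load 25/25]
  10 → side 7  [load 21/25]
  8 → side 8 (new)  [load 8/25]
  7 → side 4  [load 25/25]
  5 → side 2  [load 25/25]
8 tape sides opened.

8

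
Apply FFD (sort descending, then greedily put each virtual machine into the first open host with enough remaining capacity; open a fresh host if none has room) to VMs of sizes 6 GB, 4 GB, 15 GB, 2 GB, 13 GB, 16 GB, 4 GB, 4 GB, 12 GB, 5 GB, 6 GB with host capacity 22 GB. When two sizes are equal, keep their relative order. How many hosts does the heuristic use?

4

Sorted descending: 16, 15, 13, 12, 6, 6, 5, 4, 4, 4, 2.
  16 → host 1 (new)  [load 16/22]
  15 → host 2 (new)  [load 15/22]
  13 → host 3 (new)  [load 13/22]
  12 → host 4 (new)  [load 12/22]
  6 → host 1  [load 22/22]
  6 → host 2  [load 21/22]
  5 → host 3  [load 18/22]
  4 → host 3  [load 22/22]
  4 → host 4  [load 16/22]
  4 → host 4  [load 20/22]
  2 → host 4  [load 22/22]
4 hosts opened.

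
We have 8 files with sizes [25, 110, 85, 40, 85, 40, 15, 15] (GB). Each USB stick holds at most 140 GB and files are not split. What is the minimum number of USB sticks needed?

3

Total = 110 + 85 + 85 + 40 + 40 + 25 + 15 + 15 = 415 GB.
Lower bound: ⌈415/140⌉ = 3 USB sticks.
A packing using 3 USB sticks:
  USB stick 1: 110 + 25 = 135
  USB stick 2: 85 + 40 + 15 = 140
  USB stick 3: 85 + 40 + 15 = 140
This matches the lower bound, so 3 is optimal.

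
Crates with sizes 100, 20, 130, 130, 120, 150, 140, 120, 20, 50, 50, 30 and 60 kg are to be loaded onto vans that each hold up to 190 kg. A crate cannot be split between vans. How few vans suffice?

7

Total = 150 + 140 + 130 + 130 + 120 + 120 + 100 + 60 + 50 + 50 + 30 + 20 + 20 = 1120 kg.
Lower bound: ⌈1120/190⌉ = 6 vans.
Also, 7 crates each exceed 95 kg, and no two of those can share a van, so at least 7 vans are needed.
A packing using 7 vans:
  van 1: 150 + 30 = 180
  van 2: 140 + 50 = 190
  van 3: 130 + 60 = 190
  van 4: 130 + 50 = 180
  van 5: 120 + 20 + 20 = 160
  van 6: 120 = 120
  van 7: 100 = 100
This matches the lower bound, so 7 is optimal.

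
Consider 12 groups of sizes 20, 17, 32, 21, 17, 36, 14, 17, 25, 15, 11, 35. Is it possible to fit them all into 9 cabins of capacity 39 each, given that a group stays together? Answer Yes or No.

Yes

A valid assignment using 8 cabins:
  cabin 1: 36 = 36
  cabin 2: 35 = 35
  cabin 3: 32 = 32
  cabin 4: 25 + 14 = 39
  cabin 5: 21 + 17 = 38
  cabin 6: 20 + 17 = 37
  cabin 7: 17 + 15 = 32
  cabin 8: 11 = 11
That uses only 8 ≤ 9, so 9 cabins are enough.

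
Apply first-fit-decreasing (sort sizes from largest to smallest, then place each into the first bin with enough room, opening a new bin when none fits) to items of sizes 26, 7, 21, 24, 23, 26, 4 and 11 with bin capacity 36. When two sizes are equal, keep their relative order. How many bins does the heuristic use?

Sorted descending: 26, 26, 24, 23, 21, 11, 7, 4.
  26 → bin 1 (new)  [load 26/36]
  26 → bin 2 (new)  [load 26/36]
  24 → bin 3 (new)  [load 24/36]
  23 → bin 4 (new)  [load 23/36]
  21 → bin 5 (new)  [load 21/36]
  11 → bin 3  [load 35/36]
  7 → bin 1  [load 33/36]
  4 → bin 2  [load 30/36]
5 bins opened.

5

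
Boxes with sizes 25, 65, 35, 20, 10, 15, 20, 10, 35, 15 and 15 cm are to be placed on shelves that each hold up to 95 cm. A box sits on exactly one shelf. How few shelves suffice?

3

Total = 65 + 35 + 35 + 25 + 20 + 20 + 15 + 15 + 15 + 10 + 10 = 265 cm.
Lower bound: ⌈265/95⌉ = 3 shelves.
A packing using 3 shelves:
  shelf 1: 65 + 25 = 90
  shelf 2: 35 + 35 + 20 = 90
  shelf 3: 20 + 15 + 15 + 15 + 10 + 10 = 85
This matches the lower bound, so 3 is optimal.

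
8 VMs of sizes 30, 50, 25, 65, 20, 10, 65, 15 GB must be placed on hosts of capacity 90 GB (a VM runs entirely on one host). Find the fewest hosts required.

Total = 65 + 65 + 50 + 30 + 25 + 20 + 15 + 10 = 280 GB.
Lower bound: ⌈280/90⌉ = 4 hosts.
A packing using 4 hosts:
  host 1: 65 + 25 = 90
  host 2: 65 + 20 = 85
  host 3: 50 + 30 + 10 = 90
  host 4: 15 = 15
This matches the lower bound, so 4 is optimal.

4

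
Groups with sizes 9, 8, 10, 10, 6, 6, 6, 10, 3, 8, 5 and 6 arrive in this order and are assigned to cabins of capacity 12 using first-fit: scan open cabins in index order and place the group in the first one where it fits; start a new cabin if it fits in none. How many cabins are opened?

9

  9 → cabin 1 (new)  [load 9/12]
  8 → cabin 2 (new)  [load 8/12]
  10 → cabin 3 (new)  [load 10/12]
  10 → cabin 4 (new)  [load 10/12]
  6 → cabin 5 (new)  [load 6/12]
  6 → cabin 5  [load 12/12]
  6 → cabin 6 (new)  [load 6/12]
  10 → cabin 7 (new)  [load 10/12]
  3 → cabin 1  [load 12/12]
  8 → cabin 8 (new)  [load 8/12]
  5 → cabin 6  [load 11/12]
  6 → cabin 9 (new)  [load 6/12]
9 cabins opened.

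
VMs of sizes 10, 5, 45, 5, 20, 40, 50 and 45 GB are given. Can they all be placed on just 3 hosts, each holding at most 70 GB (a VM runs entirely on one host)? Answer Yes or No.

Total = 220 GB; ⌈220/70⌉ = 4.
At least 4 hosts are required, but only 3 are allowed.

No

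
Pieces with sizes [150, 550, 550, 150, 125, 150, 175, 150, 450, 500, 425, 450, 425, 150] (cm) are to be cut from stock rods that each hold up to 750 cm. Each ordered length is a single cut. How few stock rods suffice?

Total = 550 + 550 + 500 + 450 + 450 + 425 + 425 + 175 + 150 + 150 + 150 + 150 + 150 + 125 = 4400 cm.
Lower bound: ⌈4400/750⌉ = 6 stock rods.
Also, 7 pieces each exceed 375 cm, and no two of those can share a stock rod, so at least 7 stock rods are needed.
A packing using 7 stock rods:
  stock rod 1: 550 + 175 = 725
  stock rod 2: 550 + 150 = 700
  stock rod 3: 500 + 150 = 650
  stock rod 4: 450 + 150 + 150 = 750
  stock rod 5: 450 + 150 + 125 = 725
  stock rod 6: 425 = 425
  stock rod 7: 425 = 425
This matches the lower bound, so 7 is optimal.

7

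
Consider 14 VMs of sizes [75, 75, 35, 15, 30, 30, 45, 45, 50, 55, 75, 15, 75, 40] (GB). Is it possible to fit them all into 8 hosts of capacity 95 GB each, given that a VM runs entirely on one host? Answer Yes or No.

A valid assignment using 8 hosts:
  host 1: 75 + 15 = 90
  host 2: 75 + 15 = 90
  host 3: 75 = 75
  host 4: 75 = 75
  host 5: 55 + 40 = 95
  host 6: 50 + 45 = 95
  host 7: 45 + 35 = 80
  host 8: 30 + 30 = 60
Every load is within 95 GB, so 8 hosts suffice.

Yes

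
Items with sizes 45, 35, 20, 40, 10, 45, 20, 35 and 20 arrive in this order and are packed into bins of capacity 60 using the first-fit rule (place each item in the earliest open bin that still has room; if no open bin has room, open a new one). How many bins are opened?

  45 → bin 1 (new)  [load 45/60]
  35 → bin 2 (new)  [load 35/60]
  20 → bin 2  [load 55/60]
  40 → bin 3 (new)  [load 40/60]
  10 → bin 1  [load 55/60]
  45 → bin 4 (new)  [load 45/60]
  20 → bin 3  [load 60/60]
  35 → bin 5 (new)  [load 35/60]
  20 → bin 5  [load 55/60]
5 bins opened.

5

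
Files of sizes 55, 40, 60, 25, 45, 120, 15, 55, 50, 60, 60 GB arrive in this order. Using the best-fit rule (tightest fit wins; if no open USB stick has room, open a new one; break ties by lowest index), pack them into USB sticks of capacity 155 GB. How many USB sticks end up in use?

5

  55 → USB stick 1 (new)  [load 55/155]
  40 → USB stick 1  [load 95/155]
  60 → USB stick 1  [load 155/155]
  25 → USB stick 2 (new)  [load 25/155]
  45 → USB stick 2  [load 70/155]
  120 → USB stick 3 (new)  [load 120/155]
  15 → USB stick 3  [load 135/155]
  55 → USB stick 2  [load 125/155]
  50 → USB stick 4 (new)  [load 50/155]
  60 → USB stick 4  [load 110/155]
  60 → USB stick 5 (new)  [load 60/155]
5 USB sticks opened.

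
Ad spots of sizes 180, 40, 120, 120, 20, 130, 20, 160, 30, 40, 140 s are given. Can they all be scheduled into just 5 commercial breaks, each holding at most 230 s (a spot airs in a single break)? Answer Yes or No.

No

Total = 1000 s; ⌈1000/230⌉ = 5.
6 ad spots each exceed half the capacity and cannot share a break, forcing at least 6 commercial breaks.
At least 6 commercial breaks are required, but only 5 are allowed.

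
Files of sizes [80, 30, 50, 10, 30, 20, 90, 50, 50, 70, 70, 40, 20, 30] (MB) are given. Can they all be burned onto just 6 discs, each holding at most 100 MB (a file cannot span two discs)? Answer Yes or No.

Total = 640 MB; ⌈640/100⌉ = 7.
At least 7 discs are required, but only 6 are allowed.

No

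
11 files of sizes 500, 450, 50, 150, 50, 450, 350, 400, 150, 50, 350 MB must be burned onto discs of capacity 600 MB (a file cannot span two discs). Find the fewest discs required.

6

Total = 500 + 450 + 450 + 400 + 350 + 350 + 150 + 150 + 50 + 50 + 50 = 2950 MB.
Lower bound: ⌈2950/600⌉ = 5 discs.
Also, 6 files each exceed 300 MB, and no two of those can share a disc, so at least 6 discs are needed.
A packing using 6 discs:
  disc 1: 500 + 50 + 50 = 600
  disc 2: 450 + 150 = 600
  disc 3: 450 + 150 = 600
  disc 4: 400 + 50 = 450
  disc 5: 350 = 350
  disc 6: 350 = 350
This matches the lower bound, so 6 is optimal.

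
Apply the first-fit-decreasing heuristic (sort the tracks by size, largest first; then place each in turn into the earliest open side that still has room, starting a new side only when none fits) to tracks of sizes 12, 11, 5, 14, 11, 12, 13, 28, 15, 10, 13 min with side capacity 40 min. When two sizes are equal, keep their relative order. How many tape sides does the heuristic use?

4

Sorted descending: 28, 15, 14, 13, 13, 12, 12, 11, 11, 10, 5.
  28 → side 1 (new)  [load 28/40]
  15 → side 2 (new)  [load 15/40]
  14 → side 2  [load 29/40]
  13 → side 3 (new)  [load 13/40]
  13 → side 3  [load 26/40]
  12 → side 1  [load 40/40]
  12 → side 3  [load 38/40]
  11 → side 2  [load 40/40]
  11 → side 4 (new)  [load 11/40]
  10 → side 4  [load 21/40]
  5 → side 4  [load 26/40]
4 tape sides opened.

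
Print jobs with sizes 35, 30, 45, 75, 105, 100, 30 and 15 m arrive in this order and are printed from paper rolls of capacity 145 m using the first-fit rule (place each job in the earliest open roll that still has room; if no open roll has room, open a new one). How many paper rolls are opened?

4

  35 → roll 1 (new)  [load 35/145]
  30 → roll 1  [load 65/145]
  45 → roll 1  [load 110/145]
  75 → roll 2 (new)  [load 75/145]
  105 → roll 3 (new)  [load 105/145]
  100 → roll 4 (new)  [load 100/145]
  30 → roll 1  [load 140/145]
  15 → roll 2  [load 90/145]
4 paper rolls opened.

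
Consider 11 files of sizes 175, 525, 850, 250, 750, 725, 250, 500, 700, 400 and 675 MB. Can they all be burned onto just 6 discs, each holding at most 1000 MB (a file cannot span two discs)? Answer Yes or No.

No

Total = 5800 MB; ⌈5800/1000⌉ = 6.
The bound of 6 does not rule out 6, but exhaustive search shows no assignment into 6 discs of capacity 1000 MB exists — the minimum is 7.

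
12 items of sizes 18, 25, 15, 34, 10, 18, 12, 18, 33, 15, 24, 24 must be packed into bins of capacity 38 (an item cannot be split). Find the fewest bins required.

Total = 34 + 33 + 25 + 24 + 24 + 18 + 18 + 18 + 15 + 15 + 12 + 10 = 246.
Lower bound: ⌈246/38⌉ = 7 bins.
A packing using 8 bins:
  bin 1: 34 = 34
  bin 2: 33 = 33
  bin 3: 25 + 12 = 37
  bin 4: 24 + 10 = 34
  bin 5: 24 = 24
  bin 6: 18 + 18 = 36
  bin 7: 18 + 15 = 33
  bin 8: 15 = 15
No arrangement into 7 bins stays within capacity, so 8 is optimal.

8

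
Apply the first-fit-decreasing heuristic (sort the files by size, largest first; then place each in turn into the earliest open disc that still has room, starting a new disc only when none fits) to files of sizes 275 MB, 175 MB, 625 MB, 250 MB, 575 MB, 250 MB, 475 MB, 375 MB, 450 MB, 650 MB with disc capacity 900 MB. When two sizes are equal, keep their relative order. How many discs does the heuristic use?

5

Sorted descending: 650, 625, 575, 475, 450, 375, 275, 250, 250, 175.
  650 → disc 1 (new)  [load 650/900]
  625 → disc 2 (new)  [load 625/900]
  575 → disc 3 (new)  [load 575/900]
  475 → disc 4 (new)  [load 475/900]
  450 → disc 5 (new)  [load 450/900]
  375 → disc 4  [load 850/900]
  275 → disc 2  [load 900/900]
  250 → disc 1  [load 900/900]
  250 → disc 3  [load 825/900]
  175 → disc 5  [load 625/900]
5 discs opened.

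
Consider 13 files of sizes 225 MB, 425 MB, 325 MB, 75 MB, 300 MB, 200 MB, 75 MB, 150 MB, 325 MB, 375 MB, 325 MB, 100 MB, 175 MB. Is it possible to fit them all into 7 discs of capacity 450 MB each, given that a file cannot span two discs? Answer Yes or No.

No

Total = 3075 MB; ⌈3075/450⌉ = 7.
The bound of 7 does not rule out 7, but exhaustive search shows no assignment into 7 discs of capacity 450 MB exists — the minimum is 8.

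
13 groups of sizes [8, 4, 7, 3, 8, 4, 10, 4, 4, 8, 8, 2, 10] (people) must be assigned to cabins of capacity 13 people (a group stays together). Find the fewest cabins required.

7

Total = 10 + 10 + 8 + 8 + 8 + 8 + 7 + 4 + 4 + 4 + 4 + 3 + 2 = 80 people.
Lower bound: ⌈80/13⌉ = 7 cabins.
A packing using 7 cabins:
  cabin 1: 10 + 3 = 13
  cabin 2: 10 + 2 = 12
  cabin 3: 8 + 4 = 12
  cabin 4: 8 + 4 = 12
  cabin 5: 8 + 4 = 12
  cabin 6: 8 + 4 = 12
  cabin 7: 7 = 7
This matches the lower bound, so 7 is optimal.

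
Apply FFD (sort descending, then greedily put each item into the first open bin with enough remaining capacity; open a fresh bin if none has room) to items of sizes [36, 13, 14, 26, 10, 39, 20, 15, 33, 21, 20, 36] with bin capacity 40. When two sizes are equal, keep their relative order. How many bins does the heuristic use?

8

Sorted descending: 39, 36, 36, 33, 26, 21, 20, 20, 15, 14, 13, 10.
  39 → bin 1 (new)  [load 39/40]
  36 → bin 2 (new)  [load 36/40]
  36 → bin 3 (new)  [load 36/40]
  33 → bin 4 (new)  [load 33/40]
  26 → bin 5 (new)  [load 26/40]
  21 → bin 6 (new)  [load 21/40]
  20 → bin 7 (new)  [load 20/40]
  20 → bin 7  [load 40/40]
  15 → bin 6  [load 36/40]
  14 → bin 5  [load 40/40]
  13 → bin 8 (new)  [load 13/40]
  10 → bin 8  [load 23/40]
8 bins opened.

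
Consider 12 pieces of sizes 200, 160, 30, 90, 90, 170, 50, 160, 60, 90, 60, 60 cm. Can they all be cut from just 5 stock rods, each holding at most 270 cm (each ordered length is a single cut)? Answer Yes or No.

A valid assignment using 5 stock rods:
  stock rod 1: 200 + 60 = 260
  stock rod 2: 170 + 90 = 260
  stock rod 3: 160 + 90 = 250
  stock rod 4: 160 + 90 = 250
  stock rod 5: 60 + 60 + 50 + 30 = 200
Every load is within 270 cm, so 5 stock rods suffice.

Yes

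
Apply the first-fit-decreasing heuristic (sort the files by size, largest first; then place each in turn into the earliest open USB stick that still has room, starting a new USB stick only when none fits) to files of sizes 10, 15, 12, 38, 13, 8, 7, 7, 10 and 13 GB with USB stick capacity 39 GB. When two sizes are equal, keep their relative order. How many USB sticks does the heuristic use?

Sorted descending: 38, 15, 13, 13, 12, 10, 10, 8, 7, 7.
  38 → USB stick 1 (new)  [load 38/39]
  15 → USB stick 2 (new)  [load 15/39]
  13 → USB stick 2  [load 28/39]
  13 → USB stick 3 (new)  [load 13/39]
  12 → USB stick 3  [load 25/39]
  10 → USB stick 2  [load 38/39]
  10 → USB stick 3  [load 35/39]
  8 → USB stick 4 (new)  [load 8/39]
  7 → USB stick 4  [load 15/39]
  7 → USB stick 4  [load 22/39]
4 USB sticks opened.

4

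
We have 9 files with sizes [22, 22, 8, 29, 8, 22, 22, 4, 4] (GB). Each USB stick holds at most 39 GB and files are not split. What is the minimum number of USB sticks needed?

5

Total = 29 + 22 + 22 + 22 + 22 + 8 + 8 + 4 + 4 = 141 GB.
Lower bound: ⌈141/39⌉ = 4 USB sticks.
Also, 5 files each exceed 39/2 GB, and no two of those can share a USB stick, so at least 5 USB sticks are needed.
A packing using 5 USB sticks:
  USB stick 1: 29 + 8 = 37
  USB stick 2: 22 + 8 + 4 + 4 = 38
  USB stick 3: 22 = 22
  USB stick 4: 22 = 22
  USB stick 5: 22 = 22
This matches the lower bound, so 5 is optimal.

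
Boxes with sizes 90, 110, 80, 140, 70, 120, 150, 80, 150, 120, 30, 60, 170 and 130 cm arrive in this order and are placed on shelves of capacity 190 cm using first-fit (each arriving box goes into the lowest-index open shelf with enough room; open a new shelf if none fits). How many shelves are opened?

  90 → shelf 1 (new)  [load 90/190]
  110 → shelf 2 (new)  [load 110/190]
  80 → shelf 1  [load 170/190]
  140 → shelf 3 (new)  [load 140/190]
  70 → shelf 2  [load 180/190]
  120 → shelf 4 (new)  [load 120/190]
  150 → shelf 5 (new)  [load 150/190]
  80 → shelf 6 (new)  [load 80/190]
  150 → shelf 7 (new)  [load 150/190]
  120 → shelf 8 (new)  [load 120/190]
  30 → shelf 3  [load 170/190]
  60 → shelf 4  [load 180/190]
  170 → shelf 9 (new)  [load 170/190]
  130 → shelf 10 (new)  [load 130/190]
10 shelves opened.

10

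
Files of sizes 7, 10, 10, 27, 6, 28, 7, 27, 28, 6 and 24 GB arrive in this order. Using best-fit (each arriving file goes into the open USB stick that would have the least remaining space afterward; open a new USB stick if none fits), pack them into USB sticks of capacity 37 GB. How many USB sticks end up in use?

  7 → USB stick 1 (new)  [load 7/37]
  10 → USB stick 1  [load 17/37]
  10 → USB stick 1  [load 27/37]
  27 → USB stick 2 (new)  [load 27/37]
  6 → USB stick 1  [load 33/37]
  28 → USB stick 3 (new)  [load 28/37]
  7 → USB stick 3  [load 35/37]
  27 → USB stick 4 (new)  [load 27/37]
  28 → USB stick 5 (new)  [load 28/37]
  6 → USB stick 5  [load 34/37]
  24 → USB stick 6 (new)  [load 24/37]
6 USB sticks opened.

6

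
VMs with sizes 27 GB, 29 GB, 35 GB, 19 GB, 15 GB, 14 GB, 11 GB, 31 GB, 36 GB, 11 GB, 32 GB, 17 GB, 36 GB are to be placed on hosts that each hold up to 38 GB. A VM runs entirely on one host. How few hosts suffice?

Total = 36 + 36 + 35 + 32 + 31 + 29 + 27 + 19 + 17 + 15 + 14 + 11 + 11 = 313 GB.
Lower bound: ⌈313/38⌉ = 9 hosts.
A packing using 10 hosts:
  host 1: 36 = 36
  host 2: 36 = 36
  host 3: 35 = 35
  host 4: 32 = 32
  host 5: 31 = 31
  host 6: 29 = 29
  host 7: 27 + 11 = 38
  host 8: 19 + 17 = 36
  host 9: 15 + 14 = 29
  host 10: 11 = 11
No arrangement into 9 hosts stays within capacity, so 10 is optimal.

10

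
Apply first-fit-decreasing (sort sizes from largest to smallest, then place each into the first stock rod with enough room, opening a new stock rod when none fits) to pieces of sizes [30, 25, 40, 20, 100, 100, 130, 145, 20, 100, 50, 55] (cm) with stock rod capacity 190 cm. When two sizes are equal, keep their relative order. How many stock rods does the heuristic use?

5

Sorted descending: 145, 130, 100, 100, 100, 55, 50, 40, 30, 25, 20, 20.
  145 → stock rod 1 (new)  [load 145/190]
  130 → stock rod 2 (new)  [load 130/190]
  100 → stock rod 3 (new)  [load 100/190]
  100 → stock rod 4 (new)  [load 100/190]
  100 → stock rod 5 (new)  [load 100/190]
  55 → stock rod 2  [load 185/190]
  50 → stock rod 3  [load 150/190]
  40 → stock rod 1  [load 185/190]
  30 → stock rod 3  [load 180/190]
  25 → stock rod 4  [load 125/190]
  20 → stock rod 4  [load 145/190]
  20 → stock rod 4  [load 165/190]
5 stock rods opened.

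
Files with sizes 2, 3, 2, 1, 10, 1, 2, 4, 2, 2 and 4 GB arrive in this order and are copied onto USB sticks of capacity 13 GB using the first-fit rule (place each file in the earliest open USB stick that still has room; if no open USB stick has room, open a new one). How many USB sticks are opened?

3

  2 → USB stick 1 (new)  [load 2/13]
  3 → USB stick 1  [load 5/13]
  2 → USB stick 1  [load 7/13]
  1 → USB stick 1  [load 8/13]
  10 → USB stick 2 (new)  [load 10/13]
  1 → USB stick 1  [load 9/13]
  2 → USB stick 1  [load 11/13]
  4 → USB stick 3 (new)  [load 4/13]
  2 → USB stick 1  [load 13/13]
  2 → USB stick 2  [load 12/13]
  4 → USB stick 3  [load 8/13]
3 USB sticks opened.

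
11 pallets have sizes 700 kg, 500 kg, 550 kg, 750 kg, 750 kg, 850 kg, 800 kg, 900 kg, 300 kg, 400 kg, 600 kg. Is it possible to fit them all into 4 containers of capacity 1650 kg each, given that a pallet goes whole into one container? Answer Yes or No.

No

Total = 7100 kg; ⌈7100/1650⌉ = 5.
At least 5 containers are required, but only 4 are allowed.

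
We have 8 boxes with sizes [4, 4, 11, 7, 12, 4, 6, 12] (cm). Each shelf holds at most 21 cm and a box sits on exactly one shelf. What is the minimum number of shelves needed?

3

Total = 12 + 12 + 11 + 7 + 6 + 4 + 4 + 4 = 60 cm.
Lower bound: ⌈60/21⌉ = 3 shelves.
A packing using 3 shelves:
  shelf 1: 12 + 7 = 19
  shelf 2: 12 + 4 + 4 = 20
  shelf 3: 11 + 6 + 4 = 21
This matches the lower bound, so 3 is optimal.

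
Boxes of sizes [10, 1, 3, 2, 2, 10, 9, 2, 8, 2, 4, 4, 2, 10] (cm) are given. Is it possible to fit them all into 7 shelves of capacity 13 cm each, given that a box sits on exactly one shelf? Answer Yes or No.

A valid assignment using 6 shelves:
  shelf 1: 10 + 3 = 13
  shelf 2: 10 + 2 + 1 = 13
  shelf 3: 10 + 2 = 12
  shelf 4: 9 + 4 = 13
  shelf 5: 8 + 4 = 12
  shelf 6: 2 + 2 + 2 = 6
That uses only 6 ≤ 7, so 7 shelves are enough.

Yes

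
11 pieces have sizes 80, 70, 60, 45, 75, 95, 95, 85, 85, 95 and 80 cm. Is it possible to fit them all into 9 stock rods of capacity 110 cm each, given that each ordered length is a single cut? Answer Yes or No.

Total = 865 cm; ⌈865/110⌉ = 8.
10 pieces each exceed half the capacity and cannot share a stock rod, forcing at least 10 stock rods.
At least 10 stock rods are required, but only 9 are allowed.

No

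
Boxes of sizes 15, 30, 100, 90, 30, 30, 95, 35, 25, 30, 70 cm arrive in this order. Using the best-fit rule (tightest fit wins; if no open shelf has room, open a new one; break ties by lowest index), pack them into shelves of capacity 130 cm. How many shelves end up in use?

  15 → shelf 1 (new)  [load 15/130]
  30 → shelf 1  [load 45/130]
  100 → shelf 2 (new)  [load 100/130]
  90 → shelf 3 (new)  [load 90/130]
  30 → shelf 2  [load 130/130]
  30 → shelf 3  [load 120/130]
  95 → shelf 4 (new)  [load 95/130]
  35 → shelf 4  [load 130/130]
  25 → shelf 1  [load 70/130]
  30 → shelf 1  [load 100/130]
  70 → shelf 5 (new)  [load 70/130]
5 shelves opened.

5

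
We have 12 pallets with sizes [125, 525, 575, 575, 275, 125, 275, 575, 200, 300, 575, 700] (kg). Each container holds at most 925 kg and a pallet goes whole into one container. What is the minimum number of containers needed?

6

Total = 700 + 575 + 575 + 575 + 575 + 525 + 300 + 275 + 275 + 200 + 125 + 125 = 4825 kg.
Lower bound: ⌈4825/925⌉ = 6 containers.
A packing using 6 containers:
  container 1: 700 + 200 = 900
  container 2: 575 + 300 = 875
  container 3: 575 + 275 = 850
  container 4: 575 + 275 = 850
  container 5: 575 + 125 + 125 = 825
  container 6: 525 = 525
This matches the lower bound, so 6 is optimal.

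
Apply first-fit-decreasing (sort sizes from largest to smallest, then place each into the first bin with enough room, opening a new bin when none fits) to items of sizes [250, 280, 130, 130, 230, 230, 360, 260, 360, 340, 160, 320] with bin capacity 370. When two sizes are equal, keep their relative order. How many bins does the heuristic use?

10

Sorted descending: 360, 360, 340, 320, 280, 260, 250, 230, 230, 160, 130, 130.
  360 → bin 1 (new)  [load 360/370]
  360 → bin 2 (new)  [load 360/370]
  340 → bin 3 (new)  [load 340/370]
  320 → bin 4 (new)  [load 320/370]
  280 → bin 5 (new)  [load 280/370]
  260 → bin 6 (new)  [load 260/370]
  250 → bin 7 (new)  [load 250/370]
  230 → bin 8 (new)  [load 230/370]
  230 → bin 9 (new)  [load 230/370]
  160 → bin 10 (new)  [load 160/370]
  130 → bin 8  [load 360/370]
  130 → bin 9  [load 360/370]
10 bins opened.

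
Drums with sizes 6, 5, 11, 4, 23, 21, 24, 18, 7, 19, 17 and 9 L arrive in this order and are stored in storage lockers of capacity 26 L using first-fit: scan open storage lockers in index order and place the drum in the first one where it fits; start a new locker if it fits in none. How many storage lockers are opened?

7

  6 → locker 1 (new)  [load 6/26]
  5 → locker 1  [load 11/26]
  11 → locker 1  [load 22/26]
  4 → locker 1  [load 26/26]
  23 → locker 2 (new)  [load 23/26]
  21 → locker 3 (new)  [load 21/26]
  24 → locker 4 (new)  [load 24/26]
  18 → locker 5 (new)  [load 18/26]
  7 → locker 5  [load 25/26]
  19 → locker 6 (new)  [load 19/26]
  17 → locker 7 (new)  [load 17/26]
  9 → locker 7  [load 26/26]
7 storage lockers opened.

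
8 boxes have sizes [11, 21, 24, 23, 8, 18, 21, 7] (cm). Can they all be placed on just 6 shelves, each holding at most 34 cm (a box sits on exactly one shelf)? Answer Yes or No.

A valid assignment using 5 shelves:
  shelf 1: 24 + 8 = 32
  shelf 2: 23 + 11 = 34
  shelf 3: 21 + 7 = 28
  shelf 4: 21 = 21
  shelf 5: 18 = 18
That uses only 5 ≤ 6, so 6 shelves are enough.

Yes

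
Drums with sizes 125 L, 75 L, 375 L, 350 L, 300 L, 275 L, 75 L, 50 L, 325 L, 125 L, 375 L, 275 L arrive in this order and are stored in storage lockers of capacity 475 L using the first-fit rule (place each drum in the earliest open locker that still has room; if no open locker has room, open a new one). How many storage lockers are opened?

  125 → locker 1 (new)  [load 125/475]
  75 → locker 1  [load 200/475]
  375 → locker 2 (new)  [load 375/475]
  350 → locker 3 (new)  [load 350/475]
  300 → locker 4 (new)  [load 300/475]
  275 → locker 1  [load 475/475]
  75 → locker 2  [load 450/475]
  50 → locker 3  [load 400/475]
  325 → locker 5 (new)  [load 325/475]
  125 → locker 4  [load 425/475]
  375 → locker 6 (new)  [load 375/475]
  275 → locker 7 (new)  [load 275/475]
7 storage lockers opened.

7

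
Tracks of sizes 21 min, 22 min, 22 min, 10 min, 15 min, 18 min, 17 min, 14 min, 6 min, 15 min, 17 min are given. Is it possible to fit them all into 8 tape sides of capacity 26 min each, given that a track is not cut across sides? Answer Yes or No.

No

Total = 177 min; ⌈177/26⌉ = 7.
9 tracks each exceed half the capacity and cannot share a side, forcing at least 9 tape sides.
At least 9 tape sides are required, but only 8 are allowed.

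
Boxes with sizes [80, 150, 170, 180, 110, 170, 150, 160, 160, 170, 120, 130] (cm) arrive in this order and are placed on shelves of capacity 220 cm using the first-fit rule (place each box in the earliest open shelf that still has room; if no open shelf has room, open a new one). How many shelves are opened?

11

  80 → shelf 1 (new)  [load 80/220]
  150 → shelf 2 (new)  [load 150/220]
  170 → shelf 3 (new)  [load 170/220]
  180 → shelf 4 (new)  [load 180/220]
  110 → shelf 1  [load 190/220]
  170 → shelf 5 (new)  [load 170/220]
  150 → shelf 6 (new)  [load 150/220]
  160 → shelf 7 (new)  [load 160/220]
  160 → shelf 8 (new)  [load 160/220]
  170 → shelf 9 (new)  [load 170/220]
  120 → shelf 10 (new)  [load 120/220]
  130 → shelf 11 (new)  [load 130/220]
11 shelves opened.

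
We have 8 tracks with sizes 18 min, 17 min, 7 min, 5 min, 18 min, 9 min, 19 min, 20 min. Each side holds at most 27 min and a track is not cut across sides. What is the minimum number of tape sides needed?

5

Total = 20 + 19 + 18 + 18 + 17 + 9 + 7 + 5 = 113 min.
Lower bound: ⌈113/27⌉ = 5 tape sides.
A packing using 5 tape sides:
  side 1: 20 + 7 = 27
  side 2: 19 + 5 = 24
  side 3: 18 + 9 = 27
  side 4: 18 = 18
  side 5: 17 = 17
This matches the lower bound, so 5 is optimal.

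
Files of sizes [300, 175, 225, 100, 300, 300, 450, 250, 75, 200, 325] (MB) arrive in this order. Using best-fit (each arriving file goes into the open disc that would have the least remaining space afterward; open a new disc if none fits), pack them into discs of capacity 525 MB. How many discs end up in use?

  300 → disc 1 (new)  [load 300/525]
  175 → disc 1  [load 475/525]
  225 → disc 2 (new)  [load 225/525]
  100 → disc 2  [load 325/525]
  300 → disc 3 (new)  [load 300/525]
  300 → disc 4 (new)  [load 300/525]
  450 → disc 5 (new)  [load 450/525]
  250 → disc 6 (new)  [load 250/525]
  75 → disc 5  [load 525/525]
  200 → disc 2  [load 525/525]
  325 → disc 7 (new)  [load 325/525]
7 discs opened.

7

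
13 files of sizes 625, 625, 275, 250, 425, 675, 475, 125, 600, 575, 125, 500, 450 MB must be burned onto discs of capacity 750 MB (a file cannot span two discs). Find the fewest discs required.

9

Total = 675 + 625 + 625 + 600 + 575 + 500 + 475 + 450 + 425 + 275 + 250 + 125 + 125 = 5725 MB.
Lower bound: ⌈5725/750⌉ = 8 discs.
Also, 9 files each exceed 375 MB, and no two of those can share a disc, so at least 9 discs are needed.
A packing using 9 discs:
  disc 1: 675 = 675
  disc 2: 625 + 125 = 750
  disc 3: 625 + 125 = 750
  disc 4: 600 = 600
  disc 5: 575 = 575
  disc 6: 500 + 250 = 750
  disc 7: 475 + 275 = 750
  disc 8: 450 = 450
  disc 9: 425 = 425
This matches the lower bound, so 9 is optimal.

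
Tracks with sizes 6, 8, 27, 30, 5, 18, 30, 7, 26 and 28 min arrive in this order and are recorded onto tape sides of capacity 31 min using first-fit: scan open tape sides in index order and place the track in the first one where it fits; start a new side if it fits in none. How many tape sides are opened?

7

  6 → side 1 (new)  [load 6/31]
  8 → side 1  [load 14/31]
  27 → side 2 (new)  [load 27/31]
  30 → side 3 (new)  [load 30/31]
  5 → side 1  [load 19/31]
  18 → side 4 (new)  [load 18/31]
  30 → side 5 (new)  [load 30/31]
  7 → side 1  [load 26/31]
  26 → side 6 (new)  [load 26/31]
  28 → side 7 (new)  [load 28/31]
7 tape sides opened.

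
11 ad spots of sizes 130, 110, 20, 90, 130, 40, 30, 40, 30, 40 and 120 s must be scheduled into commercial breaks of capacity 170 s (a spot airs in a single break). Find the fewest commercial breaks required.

Total = 130 + 130 + 120 + 110 + 90 + 40 + 40 + 40 + 30 + 30 + 20 = 780 s.
Lower bound: ⌈780/170⌉ = 5 commercial breaks.
A packing using 5 commercial breaks:
  break 1: 130 + 40 = 170
  break 2: 130 + 40 = 170
  break 3: 120 + 40 = 160
  break 4: 110 + 30 + 30 = 170
  break 5: 90 + 20 = 110
This matches the lower bound, so 5 is optimal.

5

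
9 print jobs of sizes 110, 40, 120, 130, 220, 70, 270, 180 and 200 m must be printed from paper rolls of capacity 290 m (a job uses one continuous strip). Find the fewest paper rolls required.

5

Total = 270 + 220 + 200 + 180 + 130 + 120 + 110 + 70 + 40 = 1340 m.
Lower bound: ⌈1340/290⌉ = 5 paper rolls.
A packing using 5 paper rolls:
  roll 1: 270 = 270
  roll 2: 220 + 70 = 290
  roll 3: 200 + 40 = 240
  roll 4: 180 + 110 = 290
  roll 5: 130 + 120 = 250
This matches the lower bound, so 5 is optimal.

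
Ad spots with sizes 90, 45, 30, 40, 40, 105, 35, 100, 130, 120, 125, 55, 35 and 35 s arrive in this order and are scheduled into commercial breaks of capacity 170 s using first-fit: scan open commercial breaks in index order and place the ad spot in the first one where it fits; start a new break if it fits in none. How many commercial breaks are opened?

  90 → break 1 (new)  [load 90/170]
  45 → break 1  [load 135/170]
  30 → break 1  [load 165/170]
  40 → break 2 (new)  [load 40/170]
  40 → break 2  [load 80/170]
  105 → break 3 (new)  [load 105/170]
  35 → break 2  [load 115/170]
  100 → break 4 (new)  [load 100/170]
  130 → break 5 (new)  [load 130/170]
  120 → break 6 (new)  [load 120/170]
  125 → break 7 (new)  [load 125/170]
  55 → break 2  [load 170/170]
  35 → break 3  [load 140/170]
  35 → break 4  [load 135/170]
7 commercial breaks opened.

7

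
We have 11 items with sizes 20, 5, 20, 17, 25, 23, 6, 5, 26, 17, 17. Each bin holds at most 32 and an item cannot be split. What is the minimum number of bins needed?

Total = 26 + 25 + 23 + 20 + 20 + 17 + 17 + 17 + 6 + 5 + 5 = 181.
Lower bound: ⌈181/32⌉ = 6 bins.
Also, 8 items each exceed 16, and no two of those can share a bin, so at least 8 bins are needed.
A packing using 8 bins:
  bin 1: 26 + 6 = 32
  bin 2: 25 + 5 = 30
  bin 3: 23 + 5 = 28
  bin 4: 20 = 20
  bin 5: 20 = 20
  bin 6: 17 = 17
  bin 7: 17 = 17
  bin 8: 17 = 17
This matches the lower bound, so 8 is optimal.

8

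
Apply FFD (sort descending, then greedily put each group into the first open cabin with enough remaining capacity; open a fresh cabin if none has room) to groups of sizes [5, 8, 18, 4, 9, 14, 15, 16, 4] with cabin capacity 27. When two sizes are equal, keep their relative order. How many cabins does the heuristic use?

4

Sorted descending: 18, 16, 15, 14, 9, 8, 5, 4, 4.
  18 → cabin 1 (new)  [load 18/27]
  16 → cabin 2 (new)  [load 16/27]
  15 → cabin 3 (new)  [load 15/27]
  14 → cabin 4 (new)  [load 14/27]
  9 → cabin 1  [load 27/27]
  8 → cabin 2  [load 24/27]
  5 → cabin 3  [load 20/27]
  4 → cabin 3  [load 24/27]
  4 → cabin 4  [load 18/27]
4 cabins opened.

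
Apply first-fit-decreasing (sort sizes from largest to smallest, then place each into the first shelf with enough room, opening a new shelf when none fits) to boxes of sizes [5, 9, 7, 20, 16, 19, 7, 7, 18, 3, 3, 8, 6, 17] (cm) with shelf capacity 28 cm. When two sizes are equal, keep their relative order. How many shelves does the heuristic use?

Sorted descending: 20, 19, 18, 17, 16, 9, 8, 7, 7, 7, 6, 5, 3, 3.
  20 → shelf 1 (new)  [load 20/28]
  19 → shelf 2 (new)  [load 19/28]
  18 → shelf 3 (new)  [load 18/28]
  17 → shelf 4 (new)  [load 17/28]
  16 → shelf 5 (new)  [load 16/28]
  9 → shelf 2  [load 28/28]
  8 → shelf 1  [load 28/28]
  7 → shelf 3  [load 25/28]
  7 → shelf 4  [load 24/28]
  7 → shelf 5  [load 23/28]
  6 → shelf 6 (new)  [load 6/28]
  5 → shelf 5  [load 28/28]
  3 → shelf 3  [load 28/28]
  3 → shelf 4  [load 27/28]
6 shelves opened.

6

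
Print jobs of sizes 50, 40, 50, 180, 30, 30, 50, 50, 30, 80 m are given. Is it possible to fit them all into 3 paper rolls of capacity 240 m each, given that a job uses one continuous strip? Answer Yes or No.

A valid assignment using 3 paper rolls:
  roll 1: 180 + 50 = 230
  roll 2: 80 + 50 + 50 + 50 = 230
  roll 3: 40 + 30 + 30 + 30 = 130
Every load is within 240 m, so 3 paper rolls suffice.

Yes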